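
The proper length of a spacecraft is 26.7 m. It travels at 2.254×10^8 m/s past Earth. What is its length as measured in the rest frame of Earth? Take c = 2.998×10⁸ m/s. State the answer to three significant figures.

17.6 m

β = v/c = (2.254×10^8 m/s)/(2.998×10⁸ m/s) = 0.751835.
With β = 0.751835, γ = 1/√(1 − 0.751835²) = 1/√0.4347441 = 1.5166.
Along the direction of motion the measured length is L₀/γ = 26.7/1.5166 = 17.6 m.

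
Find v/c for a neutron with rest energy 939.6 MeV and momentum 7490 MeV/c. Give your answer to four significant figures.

pc/(mc²) = 7490/939.6 = 7.9715 = βγ = β/√(1−β²).
So β² = x²/(1 + x²) with x = 7.9715: x² = 63.5448, β² = 63.5448/64.5448 = 0.984507, β = 0.9922.

0.9922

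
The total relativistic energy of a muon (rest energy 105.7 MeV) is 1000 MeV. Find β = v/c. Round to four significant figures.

0.9944

Total energy E = γmc² gives γ = 1000/105.7 = 9.4607.
Hence β = √(1 − 1/γ²) = √(1 − 0.0111726) = √0.9888274 = 0.9944.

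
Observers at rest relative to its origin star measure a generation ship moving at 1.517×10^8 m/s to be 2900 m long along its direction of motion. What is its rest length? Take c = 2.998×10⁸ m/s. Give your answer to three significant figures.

β = v/c = (1.517×10^8 m/s)/(2.998×10⁸ m/s) = 0.506004.
With β = 0.506004, γ = 1/√(1 − 0.506004²) = 1/√0.74396 = 1.1594.
Proper length: L₀ = γ·L = 1.1594 × 2900 = 3360 m.

3360 m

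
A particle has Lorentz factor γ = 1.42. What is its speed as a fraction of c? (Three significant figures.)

β = √(1 − 1/γ²) = √(1 − 1/2.0164) = √0.504067 = 0.710.

0.710c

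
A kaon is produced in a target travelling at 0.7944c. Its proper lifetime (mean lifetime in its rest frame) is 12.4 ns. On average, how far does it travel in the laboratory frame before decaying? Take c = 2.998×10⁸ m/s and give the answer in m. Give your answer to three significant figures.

β² = 0.63107136, so γ = 1/√0.36892864 = 1.6464.
Lab-frame lifetime: Δt = γτ = 1.6464 × 12.4 ns = 20.415 ns.
Distance: d = vΔt = 0.7944 × 2.998×10⁸ m/s × 2.0415×10^-8 s = 4.86 m.

4.86 m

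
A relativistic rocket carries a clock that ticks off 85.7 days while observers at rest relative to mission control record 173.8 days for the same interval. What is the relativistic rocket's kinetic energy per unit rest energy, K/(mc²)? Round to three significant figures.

1.03

γ = Δt/Δτ = 173.8/85.7 = 2.028.
K/(mc²) = γ − 1 = 2.028 − 1 = 1.03.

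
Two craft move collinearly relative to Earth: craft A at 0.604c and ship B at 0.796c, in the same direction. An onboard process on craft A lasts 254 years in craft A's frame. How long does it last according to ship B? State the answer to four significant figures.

273.4 years

The velocity of craft A relative to ship B is (0.604 − 0.796)c / (1 − 0.604×0.796) = −0.36979c; relative speed 0.36979c.
γ for this relative speed: γ = 1/√(1 − 0.136745) = 1.0763.
The clock on craft A records proper time, so ship B measures Δt = γΔτ = 1.0763 × 254 = 273.4 years.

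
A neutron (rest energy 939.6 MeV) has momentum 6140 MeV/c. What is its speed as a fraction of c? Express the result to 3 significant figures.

pc/(mc²) = 6140/939.6 = 6.5347 = βγ = β/√(1−β²).
So β² = x²/(1 + x²) with x = 6.5347: x² = 42.7023, β² = 42.7023/43.7023 = 0.977118, β = 0.988.

0.988c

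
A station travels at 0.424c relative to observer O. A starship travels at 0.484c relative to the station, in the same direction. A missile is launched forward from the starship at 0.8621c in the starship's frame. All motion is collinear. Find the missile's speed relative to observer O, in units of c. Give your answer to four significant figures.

0.9794c

Compose velocities in two stages. Stage 1 (into S'): u₁ = (0.8621+0.484)/(1+0.8621×0.484) = 0.94979.
Stage 2 (into S): u = (0.94979+0.424)/(1+0.94979×0.424) = 0.97938, so the speed is 0.9794c.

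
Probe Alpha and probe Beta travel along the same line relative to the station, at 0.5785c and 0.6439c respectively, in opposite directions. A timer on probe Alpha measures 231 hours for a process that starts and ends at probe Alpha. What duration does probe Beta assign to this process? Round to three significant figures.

508 hours

The velocity of probe Alpha relative to probe Beta is (0.5785 + 0.6439)c / (1 + 0.5785×0.6439) = 0.89064c; relative speed 0.89064c.
γ for this relative speed: γ = 1/√(1 − 0.79324) = 2.1992.
The clock on probe Alpha records proper time, so probe Beta measures Δt = γΔτ = 2.1992 × 231 = 508 hours.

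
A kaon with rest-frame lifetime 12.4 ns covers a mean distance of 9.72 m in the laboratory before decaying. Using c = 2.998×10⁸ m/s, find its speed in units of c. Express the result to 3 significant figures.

0.934c

Let x = d/(cτ) = 9.720 m / (2.998×10⁸ m/s × 1.240×10^-8 s) = 2.6146. Since d = βγcτ, x = βγ = β/√(1−β²).
Solving: β² = x²/(1+x²) = 6.83613/7.83613 = 0.872386, so β = 0.934.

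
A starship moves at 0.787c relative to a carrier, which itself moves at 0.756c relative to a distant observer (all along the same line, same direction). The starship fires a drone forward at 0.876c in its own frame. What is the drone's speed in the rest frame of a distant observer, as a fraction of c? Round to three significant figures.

First combine the drone and starship (S''→S'): u₁ = (0.876 + 0.787)/(1 + 0.876×0.787) = 1.663/1.689412 = 0.98437.
Then combine with the carrier (S'→S): u = (0.98437 + 0.756)/(1 + 0.98437×0.756) = 1.74037/1.74418372 = 0.99781.

0.998c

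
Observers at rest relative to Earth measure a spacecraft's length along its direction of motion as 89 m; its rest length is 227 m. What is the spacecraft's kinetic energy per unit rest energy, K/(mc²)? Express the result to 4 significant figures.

1.551

Length contraction gives γ = L₀/L = 227/89 = 2.55056.
Since K = (γ−1)mc², K/(mc²) = 2.55056 − 1 = 1.551.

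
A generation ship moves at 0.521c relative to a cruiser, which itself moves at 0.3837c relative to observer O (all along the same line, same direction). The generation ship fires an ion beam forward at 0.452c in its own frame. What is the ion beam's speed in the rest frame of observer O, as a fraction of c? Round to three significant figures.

Compose velocities in two stages. Stage 1 (into S'): u₁ = (0.452+0.521)/(1+0.452×0.521) = 0.78754.
Stage 2 (into S): u = (0.78754+0.3837)/(1+0.78754×0.3837) = 0.89945, so the speed is 0.899c.

0.899c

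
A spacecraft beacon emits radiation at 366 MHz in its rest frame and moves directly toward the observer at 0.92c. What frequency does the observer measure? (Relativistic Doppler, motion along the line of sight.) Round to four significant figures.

Relativistic Doppler (source moving toward): f_obs = f_src · √((1+β)/(1−β)).
With β = 0.92: factor = √(1.92/0.08) = 4.899.
f_obs = 366 × 4.899 = 1793 MHz.

1793 MHz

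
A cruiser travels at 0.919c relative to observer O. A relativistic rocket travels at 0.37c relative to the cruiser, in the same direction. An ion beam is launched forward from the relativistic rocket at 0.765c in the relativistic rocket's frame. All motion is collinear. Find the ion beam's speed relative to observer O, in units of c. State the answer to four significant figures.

0.9948c

Apply u = (u'+v)/(1+u'v) twice. Ion beam in the cruiser frame: (0.765+0.37)/(1+0.765·0.37) = 1.135/1.28305 = 0.88461c.
That velocity, transformed to the rest frame of observer O: (0.88461+0.919)/(1+0.88461·0.919) = 1.80361/1.81295659 = 0.99484c.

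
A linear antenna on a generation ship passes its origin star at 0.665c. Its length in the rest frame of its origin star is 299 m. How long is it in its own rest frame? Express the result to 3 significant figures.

400 m

γ = 1/√(1 − β²) = 1/√(1 − 0.442225) = 1/√0.557775 = 1/0.746843 = 1.339.
Proper length: L₀ = γ·L = 1.339 × 299 = 400 m.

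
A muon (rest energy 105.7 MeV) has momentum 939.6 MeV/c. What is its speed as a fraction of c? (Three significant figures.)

0.994c

pc/(mc²) = 939.6/105.7 = 8.8893 = βγ = β/√(1−β²).
So β² = x²/(1 + x²) with x = 8.8893: x² = 79.0197, β² = 79.0197/80.0197 = 0.987503, β = 0.994.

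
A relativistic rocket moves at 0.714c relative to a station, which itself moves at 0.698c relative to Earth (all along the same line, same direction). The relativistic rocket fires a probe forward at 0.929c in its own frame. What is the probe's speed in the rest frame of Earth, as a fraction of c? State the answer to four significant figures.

0.9978c

Apply u = (u'+v)/(1+u'v) twice. Probe in the station frame: (0.929+0.714)/(1+0.929·0.714) = 1.643/1.663306 = 0.98779c.
That velocity, transformed to the rest frame of Earth: (0.98779+0.698)/(1+0.98779·0.698) = 1.68579/1.68947742 = 0.99782c.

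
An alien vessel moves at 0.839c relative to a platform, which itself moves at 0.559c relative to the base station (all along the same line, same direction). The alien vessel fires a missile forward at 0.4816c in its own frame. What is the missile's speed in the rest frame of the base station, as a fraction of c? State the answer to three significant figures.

First combine the missile and alien vessel (S''→S'): u₁ = (0.4816 + 0.839)/(1 + 0.4816×0.839) = 1.3206/1.4040624 = 0.94056.
Then combine with the platform (S'→S): u = (0.94056 + 0.559)/(1 + 0.94056×0.559) = 1.49956/1.52577304 = 0.98282.

0.983c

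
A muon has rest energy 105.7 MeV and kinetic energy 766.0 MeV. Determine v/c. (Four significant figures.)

γ = 1 + K/(mc²) = 1 + 766.0/105.7 = 8.2469.
β = √(1 − 1/γ²) = √(1 − 0.0147034) = √0.9852966 = 0.9926.

0.9926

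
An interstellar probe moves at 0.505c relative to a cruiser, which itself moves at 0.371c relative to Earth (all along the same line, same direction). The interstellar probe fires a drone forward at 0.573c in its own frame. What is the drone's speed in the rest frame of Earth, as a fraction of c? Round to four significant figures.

Compose velocities in two stages. Stage 1 (into S'): u₁ = (0.573+0.505)/(1+0.573×0.505) = 0.83607.
Stage 2 (into S): u = (0.83607+0.371)/(1+0.83607×0.371) = 0.9213, so the speed is 0.9213c.

0.9213c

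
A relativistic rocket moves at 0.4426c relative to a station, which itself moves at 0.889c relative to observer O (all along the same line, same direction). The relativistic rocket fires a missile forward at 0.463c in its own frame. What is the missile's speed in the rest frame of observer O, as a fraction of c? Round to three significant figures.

0.983c

Apply u = (u'+v)/(1+u'v) twice. Missile in the station frame: (0.463+0.4426)/(1+0.463·0.4426) = 0.9056/1.2049238 = 0.75158c.
That velocity, transformed to the rest frame of observer O: (0.75158+0.889)/(1+0.75158·0.889) = 1.64058/1.66815462 = 0.98347c.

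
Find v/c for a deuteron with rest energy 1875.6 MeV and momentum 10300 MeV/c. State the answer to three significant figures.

0.984

pc/(mc²) = 10300/1875.6 = 5.4916 = βγ = β/√(1−β²).
So β² = x²/(1 + x²) with x = 5.4916: x² = 30.1577, β² = 30.1577/31.1577 = 0.967905, β = 0.984.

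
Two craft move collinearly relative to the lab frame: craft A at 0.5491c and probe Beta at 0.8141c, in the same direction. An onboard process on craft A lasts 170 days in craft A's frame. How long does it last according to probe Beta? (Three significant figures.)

Speed of craft A in probe Beta's frame: u = (v_A − v_B)/(1 − v_A v_B/c²) = (0.5491 − 0.8141)/(1 − 0.5491×0.8141) = −0.265/0.55297769 = −0.47922; |u| = 0.47922c.
γ for this relative speed: γ = 1/√(1 − 0.229652) = 1.1393.
Craft A's interval is proper; time dilation gives Δt_B = γΔτ = 1.1393 × 170 days = 194 days.

194 days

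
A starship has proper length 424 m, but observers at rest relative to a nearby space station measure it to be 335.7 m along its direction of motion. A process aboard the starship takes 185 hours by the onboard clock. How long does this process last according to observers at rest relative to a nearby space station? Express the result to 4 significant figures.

γ = L₀/L = 424/335.7 = 1.26303.
Δt = γΔτ = 1.26303 × 185 = 233.7 hours.

233.7 hours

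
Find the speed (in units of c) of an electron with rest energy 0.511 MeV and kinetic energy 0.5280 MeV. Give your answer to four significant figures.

0.8707c

γ = 1 + K/(mc²) = 1 + 0.5280/0.511 = 2.0333.
β = √(1 − 1/γ²) = √(1 − 0.241878) = √0.758122 = 0.8707.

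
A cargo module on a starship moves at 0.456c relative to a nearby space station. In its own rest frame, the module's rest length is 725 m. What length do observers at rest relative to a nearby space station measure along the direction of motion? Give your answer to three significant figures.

645 m

With β = 0.456, γ = 1/√(1 − 0.456²) = 1/√0.792064 = 1.1236.
Length contraction: L = L₀/γ = 725/1.1236 = 645 m.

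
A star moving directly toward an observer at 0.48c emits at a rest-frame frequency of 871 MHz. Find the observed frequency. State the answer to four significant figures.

Relativistic Doppler (source moving toward): f_obs = f_src · √((1+β)/(1−β)).
With β = 0.48: factor = √(1.48/0.52) = 1.6871.
f_obs = 871 × 1.6871 = 1469 MHz.

1469 MHz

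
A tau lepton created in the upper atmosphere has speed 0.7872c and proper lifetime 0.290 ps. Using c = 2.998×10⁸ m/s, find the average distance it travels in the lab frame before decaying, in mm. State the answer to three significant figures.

γ = 1/√(1 − β²) = 1/√(1 − 0.61968384) = 1/√0.38031616 = 1/0.616698 = 1.6215.
Lab-frame lifetime: Δt = γτ = 1.6215 × 0.290 ps = 0.47023 ps.
Distance: d = vΔt = 0.7872 × 2.998×10⁸ m/s × 4.7023×10^-13 s = 1.11×10^-4 m = 0.111 mm.

0.111 mm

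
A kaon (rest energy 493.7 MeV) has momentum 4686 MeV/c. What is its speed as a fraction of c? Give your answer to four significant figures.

pc/(mc²) = 4686/493.7 = 9.4916 = βγ = β/√(1−β²).
So β² = x²/(1 + x²) with x = 9.4916: x² = 90.0905, β² = 90.0905/91.0905 = 0.989022, β = 0.9945.

0.9945c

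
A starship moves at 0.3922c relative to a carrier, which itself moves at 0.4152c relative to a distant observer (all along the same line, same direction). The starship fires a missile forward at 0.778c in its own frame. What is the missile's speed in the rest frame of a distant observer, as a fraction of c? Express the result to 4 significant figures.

0.9559c

First combine the missile and starship (S''→S'): u₁ = (0.778 + 0.3922)/(1 + 0.778×0.3922) = 1.1702/1.3051316 = 0.89661.
Then combine with the carrier (S'→S): u = (0.89661 + 0.4152)/(1 + 0.89661×0.4152) = 1.31181/1.372272472 = 0.95594.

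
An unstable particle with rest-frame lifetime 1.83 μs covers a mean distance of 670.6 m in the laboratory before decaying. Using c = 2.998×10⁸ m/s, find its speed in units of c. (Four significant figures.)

d = βγcτ ⇒ βγ = d/(cτ) = 670.6 m / (548.634 m) = 1.2223.
β = (βγ)/√(1+(βγ)²) = 1.2223/√2.49402 = 0.7740.

0.7740c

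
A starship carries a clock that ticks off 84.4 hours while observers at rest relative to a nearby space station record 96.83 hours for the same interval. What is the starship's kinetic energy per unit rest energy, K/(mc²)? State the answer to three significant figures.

0.147

The time-dilation ratio gives γ = 96.83/84.4 = 1.14727.
K/(mc²) = γ − 1 = 1.14727 − 1 = 0.147.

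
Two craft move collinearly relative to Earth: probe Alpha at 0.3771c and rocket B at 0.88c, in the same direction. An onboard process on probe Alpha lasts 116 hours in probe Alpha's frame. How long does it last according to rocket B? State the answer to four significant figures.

Speed of probe Alpha in rocket B's frame: u = (v_A − v_B)/(1 − v_A v_B/c²) = (0.3771 − 0.88)/(1 − 0.3771×0.88) = −0.5029/0.668152 = −0.75267; |u| = 0.75267c.
γ for this relative speed: γ = 1/√(1 − 0.566512) = 1.5188.
The clock on probe Alpha records proper time, so rocket B measures Δt = γΔτ = 1.5188 × 116 = 176.2 hours.

176.2 hours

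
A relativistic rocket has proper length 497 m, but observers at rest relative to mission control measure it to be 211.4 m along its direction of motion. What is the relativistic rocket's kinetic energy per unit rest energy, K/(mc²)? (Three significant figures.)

From L = L₀/γ: γ = 497/211.4 = 2.35099.
Since K = (γ−1)mc², K/(mc²) = 2.35099 − 1 = 1.35.

1.35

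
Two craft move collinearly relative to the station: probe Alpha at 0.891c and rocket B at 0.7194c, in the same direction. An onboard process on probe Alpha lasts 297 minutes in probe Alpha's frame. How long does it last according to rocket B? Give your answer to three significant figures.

Speed of probe Alpha in rocket B's frame: u = (v_A − v_B)/(1 − v_A v_B/c²) = (0.891 − 0.7194)/(1 − 0.891×0.7194) = 0.1716/0.3590146 = 0.47797; |u| = 0.47797c.
At |u| = 0.47797c, γ = (1 − 0.228455)^(−1/2) = 1.1385.
The clock on probe Alpha records proper time, so rocket B measures Δt = γΔτ = 1.1385 × 297 = 338 minutes.

338 minutes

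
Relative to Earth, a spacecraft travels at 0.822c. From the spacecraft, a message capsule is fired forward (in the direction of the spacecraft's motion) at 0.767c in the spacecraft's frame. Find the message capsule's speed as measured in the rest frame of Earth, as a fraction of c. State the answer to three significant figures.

In units of c, u = (u' + v)/(1 + u'v) with u' = 0.767 and v = 0.822.
Numerator: 0.767 + 0.822 = 1.589. Denominator: 1 + (0.767)(0.822) = 1.630474.
u = 1.589/1.630474 = 0.97456, so the speed is 0.975c.

0.975c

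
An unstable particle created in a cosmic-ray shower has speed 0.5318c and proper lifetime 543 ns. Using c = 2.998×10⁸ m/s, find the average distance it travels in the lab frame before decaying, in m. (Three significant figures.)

102 m

With β = 0.5318, γ = 1/√(1 − 0.5318²) = 1/√0.71718876 = 1.1808.
Lab-frame lifetime: Δt = γτ = 1.1808 × 543 ns = 641.17 ns.
Distance: d = vΔt = 0.5318 × 2.998×10⁸ m/s × 6.4117×10^-7 s = 102 m.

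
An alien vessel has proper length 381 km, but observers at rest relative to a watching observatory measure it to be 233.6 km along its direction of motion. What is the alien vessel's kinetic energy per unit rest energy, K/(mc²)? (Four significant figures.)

0.6310

Length contraction gives γ = L₀/L = 381/233.6 = 1.63099.
K/(mc²) = γ − 1 = 1.63099 − 1 = 0.6310.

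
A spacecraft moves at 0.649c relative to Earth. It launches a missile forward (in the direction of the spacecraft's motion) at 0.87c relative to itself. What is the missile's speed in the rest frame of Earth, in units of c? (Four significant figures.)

In units of c, u = (u' + v)/(1 + u'v) with u' = 0.87 and v = 0.649.
Numerator: 0.87 + 0.649 = 1.519. Denominator: 1 + (0.87)(0.649) = 1.56463.
u = 1.519/1.56463 = 0.97084, so the speed is 0.9708c.

0.9708c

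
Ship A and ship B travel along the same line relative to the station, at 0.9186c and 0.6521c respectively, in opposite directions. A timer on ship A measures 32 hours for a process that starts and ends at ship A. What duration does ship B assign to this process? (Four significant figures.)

Speed of ship A in ship B's frame: u = (v_A + v_B)/(1 + v_A v_B/c²) = (0.9186 + 0.6521)/(1 + 0.9186×0.6521) = 1.5707/1.59901906 = 0.98229; |u| = 0.98229c.
γ for this relative speed: γ = 1/√(1 − 0.964894) = 5.3371.
The clock on ship A records proper time, so ship B measures Δt = γΔτ = 5.3371 × 32 = 170.8 hours.

170.8 hours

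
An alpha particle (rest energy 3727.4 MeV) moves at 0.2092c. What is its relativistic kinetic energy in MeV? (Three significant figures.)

γ = 1/√(1 − β²) = 1/√(1 − 0.04376464) = 1/√0.95623536 = 1/0.977873 = 1.022628.
Kinetic energy: K = (γ − 1)mc² = (1.022628 − 1) × 3727.4 MeV = 0.022628 × 3727.4 = 84.3 MeV.

84.3 MeV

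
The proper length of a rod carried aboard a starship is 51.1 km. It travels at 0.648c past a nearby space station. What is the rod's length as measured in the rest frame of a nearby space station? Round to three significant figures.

38.9 km

Lorentz factor: γ = (1 − 0.419904)^(−1/2) = 1.313.
Length contraction: L = L₀/γ = 51.1/1.313 = 38.9 km.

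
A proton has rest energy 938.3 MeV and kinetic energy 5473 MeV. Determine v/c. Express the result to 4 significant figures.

γ = 1 + K/(mc²) = 1 + 5473/938.3 = 6.8329.
β = √(1 − 1/γ²) = √(1 − 0.0214185) = √0.9785815 = 0.9892.

0.9892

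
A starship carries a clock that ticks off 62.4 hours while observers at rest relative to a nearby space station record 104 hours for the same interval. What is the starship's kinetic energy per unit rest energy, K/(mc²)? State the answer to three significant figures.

γ = Δt/Δτ = 104/62.4 = 1.66667.
Since K = (γ−1)mc², K/(mc²) = 1.66667 − 1 = 0.667.

0.667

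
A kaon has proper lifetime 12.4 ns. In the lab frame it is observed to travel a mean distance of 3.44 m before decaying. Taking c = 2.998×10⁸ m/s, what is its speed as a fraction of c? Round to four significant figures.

d = βγcτ ⇒ βγ = d/(cτ) = 3.440 m / (3.71752 m) = 0.92535.
β = (βγ)/√(1+(βγ)²) = 0.92535/√1.856273 = 0.6792.

0.6792c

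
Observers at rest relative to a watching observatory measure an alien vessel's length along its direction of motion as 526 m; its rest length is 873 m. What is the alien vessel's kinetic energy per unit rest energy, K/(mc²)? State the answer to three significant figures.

0.660

From L = L₀/γ: γ = 873/526 = 1.6597.
Since K = (γ−1)mc², K/(mc²) = 1.6597 − 1 = 0.660.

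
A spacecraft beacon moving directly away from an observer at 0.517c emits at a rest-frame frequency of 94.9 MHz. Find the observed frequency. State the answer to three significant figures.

53.5 MHz

Relativistic Doppler (source moving away): f_obs = f_src · √((1−β)/(1+β)).
With β = 0.517: factor = √(0.483/1.517) = 0.56426.
f_obs = 94.9 × 0.56426 = 53.5 MHz.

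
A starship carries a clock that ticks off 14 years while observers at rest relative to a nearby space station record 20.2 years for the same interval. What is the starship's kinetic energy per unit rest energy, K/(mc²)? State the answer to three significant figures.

0.443

The time-dilation ratio gives γ = 20.2/14 = 1.44286.
K/(mc²) = γ − 1 = 1.44286 − 1 = 0.443.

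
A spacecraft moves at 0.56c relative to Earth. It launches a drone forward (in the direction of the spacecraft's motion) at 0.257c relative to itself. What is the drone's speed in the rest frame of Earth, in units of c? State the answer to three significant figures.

0.714c

In units of c, u = (u' + v)/(1 + u'v) with u' = 0.257 and v = 0.56.
Numerator: 0.257 + 0.56 = 0.817. Denominator: 1 + (0.257)(0.56) = 1.14392.
u = 0.817/1.14392 = 0.71421, so the speed is 0.714c.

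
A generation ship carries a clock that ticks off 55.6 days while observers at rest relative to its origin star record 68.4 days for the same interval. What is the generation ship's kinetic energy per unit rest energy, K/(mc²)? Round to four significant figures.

0.2302

From Δt = γΔτ: γ = 68.4/55.6 = 1.23022.
K/(mc²) = γ − 1 = 1.23022 − 1 = 0.2302.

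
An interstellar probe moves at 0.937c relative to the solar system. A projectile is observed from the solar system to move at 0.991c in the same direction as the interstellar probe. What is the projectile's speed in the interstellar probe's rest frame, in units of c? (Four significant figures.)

0.7560c

Transform to the interstellar probe's frame: u' = (u − v)/(1 − uv/c²).
u' = (0.991 − 0.937)/(1 − 0.991×0.937) = 0.054/0.071433 = 0.75595.
Speed in the interstellar probe's frame: 0.7560c (in the same direction).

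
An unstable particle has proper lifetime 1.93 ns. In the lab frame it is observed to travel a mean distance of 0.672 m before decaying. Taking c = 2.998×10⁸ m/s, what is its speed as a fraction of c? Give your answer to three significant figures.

d = βγcτ ⇒ βγ = d/(cτ) = 0.6720 m / (0.578614 m) = 1.1614.
β = (βγ)/√(1+(βγ)²) = 1.1614/√2.34885 = 0.758.

0.758c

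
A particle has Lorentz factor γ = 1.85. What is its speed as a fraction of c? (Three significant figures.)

0.841c

β = √(1 − 1/γ²) = √(1 − 1/3.4225) = √0.707816 = 0.841.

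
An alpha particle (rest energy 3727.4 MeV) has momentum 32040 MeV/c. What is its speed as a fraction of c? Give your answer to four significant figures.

pc/(mc²) = 32040/3727.4 = 8.5958 = βγ = β/√(1−β²).
So β² = x²/(1 + x²) with x = 8.5958: x² = 73.8878, β² = 73.8878/74.8878 = 0.986647, β = 0.9933.

0.9933c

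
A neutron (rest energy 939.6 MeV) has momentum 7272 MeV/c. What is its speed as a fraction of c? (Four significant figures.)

0.9918c

pc/(mc²) = 7272/939.6 = 7.7395 = βγ = β/√(1−β²).
So β² = x²/(1 + x²) with x = 7.7395: x² = 59.8999, β² = 59.8999/60.8999 = 0.98358, β = 0.9918.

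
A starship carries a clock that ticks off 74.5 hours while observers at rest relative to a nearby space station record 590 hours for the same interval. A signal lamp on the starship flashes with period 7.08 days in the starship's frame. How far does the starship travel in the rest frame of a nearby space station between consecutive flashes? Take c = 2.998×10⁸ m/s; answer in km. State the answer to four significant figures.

1.441×10^12 km

γ = Δt/Δτ = 590/74.5 = 7.91946.
β = √(1 − 1/γ²) = 0.992. Lab-frame period = γτ = 7.91946×7.08 days = 56.07 days. Distance = βc × γτ = 0.992 × 2.998×10⁸ m/s × 4844448 s = 1.4407×10^15 m = 1.441×10^12 km.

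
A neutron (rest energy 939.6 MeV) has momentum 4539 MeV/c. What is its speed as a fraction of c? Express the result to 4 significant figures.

0.9792c

βγ = pc/(mc²) = 4539/939.6 = 4.8308.
Since γ² = 1 + (βγ)² = 24.3366, γ = √24.3366 = 4.93321, and β = (βγ)/γ = 4.8308/4.93321 = 0.9792.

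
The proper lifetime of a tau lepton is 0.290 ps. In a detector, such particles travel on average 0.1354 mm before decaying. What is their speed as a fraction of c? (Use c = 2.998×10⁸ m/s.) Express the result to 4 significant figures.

0.8415c

Let x = d/(cτ) = 1.354×10^-4 m / (2.998×10⁸ m/s × 2.900×10^-13 s) = 1.5574. Since d = βγcτ, x = βγ = β/√(1−β²).
Solving: β² = x²/(1+x²) = 2.42549/3.42549 = 0.708071, so β = 0.8415.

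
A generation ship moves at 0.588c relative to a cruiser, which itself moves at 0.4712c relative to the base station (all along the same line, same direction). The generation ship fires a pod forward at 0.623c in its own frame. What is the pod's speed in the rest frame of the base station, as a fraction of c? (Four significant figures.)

0.9576c

Compose velocities in two stages. Stage 1 (into S'): u₁ = (0.623+0.588)/(1+0.623×0.588) = 0.88632.
Stage 2 (into S): u = (0.88632+0.4712)/(1+0.88632×0.4712) = 0.9576, so the speed is 0.9576c.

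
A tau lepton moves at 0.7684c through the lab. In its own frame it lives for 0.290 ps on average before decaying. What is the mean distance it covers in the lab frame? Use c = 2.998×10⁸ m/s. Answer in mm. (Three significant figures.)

0.104 mm

Lorentz factor: γ = (1 − 0.59043856)^(−1/2) = 1.5626.
Lab-frame lifetime: Δt = γτ = 1.5626 × 0.290 ps = 0.45315 ps.
Distance: d = vΔt = 0.7684 × 2.998×10⁸ m/s × 4.5315×10^-13 s = 1.04×10^-4 m = 0.104 mm.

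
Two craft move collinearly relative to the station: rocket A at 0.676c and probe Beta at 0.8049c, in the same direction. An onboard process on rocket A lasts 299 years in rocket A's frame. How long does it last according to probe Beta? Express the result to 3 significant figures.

Transform rocket A's velocity into probe Beta's frame: (0.676 − 0.8049)/(1 − 0.676·0.8049) = −0.1289/0.4558876, so the relative speed is 0.28275c.
γ for this relative speed: γ = 1/√(1 − 0.0799476) = 1.0425.
Rocket A's interval is proper; time dilation gives Δt_B = γΔτ = 1.0425 × 299 years = 312 years.

312 years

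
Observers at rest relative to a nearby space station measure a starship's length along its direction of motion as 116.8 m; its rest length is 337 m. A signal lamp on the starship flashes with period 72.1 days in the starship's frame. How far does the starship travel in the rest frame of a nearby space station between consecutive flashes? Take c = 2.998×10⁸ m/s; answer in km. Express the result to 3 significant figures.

γ = L₀/L = 337/116.8 = 2.88527.
β = √(1 − 1/γ²) = 0.93802. Lab-frame period = γτ = 2.88527×72.1 days = 208.03 days. Distance = βc × γτ = 0.93802 × 2.998×10⁸ m/s × 17973792 s = 5.0546×10^15 m = 5.05×10^12 km.

5.05×10^12 km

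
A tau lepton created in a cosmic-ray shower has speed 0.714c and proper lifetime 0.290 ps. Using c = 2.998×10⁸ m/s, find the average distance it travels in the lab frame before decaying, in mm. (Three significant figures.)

0.0887 mm

γ = 1/√(1 − β²) = 1/√(1 − 0.509796) = 1/√0.490204 = 1/0.700146 = 1.4283.
Lab-frame lifetime: Δt = γτ = 1.4283 × 0.290 ps = 0.41421 ps.
Distance: d = vΔt = 0.714 × 2.998×10⁸ m/s × 4.1421×10^-13 s = 8.87×10^-5 m = 0.0887 mm.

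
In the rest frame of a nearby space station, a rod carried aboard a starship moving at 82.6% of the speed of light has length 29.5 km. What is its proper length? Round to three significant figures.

β² = 0.682276, so γ = 1/√0.317724 = 1.7741.
Proper length: L₀ = γ·L = 1.7741 × 29.5 = 52.3 km.

52.3 km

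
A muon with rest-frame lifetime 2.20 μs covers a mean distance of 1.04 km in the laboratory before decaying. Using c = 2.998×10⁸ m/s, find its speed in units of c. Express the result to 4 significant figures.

0.8445c

Lab distance = (lab lifetime)·v = γτ·βc, so βγ = d/(cτ) = 1040/(2.998×10⁸ × 2.200×10^-6) = 1.5768.
With βγ = 1.5768: γ² = 1 + (βγ)² = 3.4863, and β = (βγ)/γ = 1.5768/1.86716 = 0.8445.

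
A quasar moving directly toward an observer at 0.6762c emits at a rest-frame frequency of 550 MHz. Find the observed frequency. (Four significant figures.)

Relativistic Doppler (source moving toward): f_obs = f_src · √((1+β)/(1−β)).
With β = 0.6762: factor = √(1.6762/0.3238) = 2.2752.
f_obs = 550 × 2.2752 = 1251 MHz.

1251 MHz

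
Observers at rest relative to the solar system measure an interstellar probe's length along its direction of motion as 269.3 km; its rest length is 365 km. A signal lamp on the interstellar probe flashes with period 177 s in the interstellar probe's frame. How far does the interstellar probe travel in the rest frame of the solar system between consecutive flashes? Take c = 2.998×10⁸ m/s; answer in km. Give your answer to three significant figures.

From L = L₀/γ: γ = 365/269.3 = 1.35537.
β = √(1 − 1/γ²) = 0.67501. Lab-frame period = γτ = 1.35537×177 s = 239.9 s. Distance = βc × γτ = 0.67501 × 2.998×10⁸ m/s × 239.9 s = 4.8548×10^10 m = 4.85×10^7 km.

4.85×10^7 km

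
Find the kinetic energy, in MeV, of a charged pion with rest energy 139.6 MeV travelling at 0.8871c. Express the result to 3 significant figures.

γ = 1/√(1 − β²) = 1/√(1 − 0.78694641) = 1/√0.21305359 = 1/0.461577 = 2.1665.
Kinetic energy: K = (γ − 1)mc² = (2.1665 − 1) × 139.6 MeV = 1.1665 × 139.6 = 163 MeV.

163 MeV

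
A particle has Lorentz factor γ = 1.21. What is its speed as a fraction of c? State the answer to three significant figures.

β = √(1 − 1/γ²) = √(1 − 1/1.4641) = √0.316987 = 0.563.

0.563c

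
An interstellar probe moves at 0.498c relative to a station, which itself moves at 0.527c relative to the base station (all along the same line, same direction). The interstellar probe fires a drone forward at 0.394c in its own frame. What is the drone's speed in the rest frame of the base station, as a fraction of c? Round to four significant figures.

0.9136c

First combine the drone and interstellar probe (S''→S'): u₁ = (0.394 + 0.498)/(1 + 0.394×0.498) = 0.892/1.196212 = 0.74569.
Then combine with the station (S'→S): u = (0.74569 + 0.527)/(1 + 0.74569×0.527) = 1.27269/1.39297863 = 0.91365.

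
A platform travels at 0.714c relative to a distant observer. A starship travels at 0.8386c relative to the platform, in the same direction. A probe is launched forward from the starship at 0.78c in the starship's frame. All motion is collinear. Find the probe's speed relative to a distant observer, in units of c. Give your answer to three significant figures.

Compose velocities in two stages. Stage 1 (into S'): u₁ = (0.78+0.8386)/(1+0.78×0.8386) = 0.97853.
Stage 2 (into S): u = (0.97853+0.714)/(1+0.97853×0.714) = 0.99639, so the speed is 0.996c.

0.996c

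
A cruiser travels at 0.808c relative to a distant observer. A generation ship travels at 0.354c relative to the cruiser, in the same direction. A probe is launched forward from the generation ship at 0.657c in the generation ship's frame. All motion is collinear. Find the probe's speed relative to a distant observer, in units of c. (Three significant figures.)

0.979c

Compose velocities in two stages. Stage 1 (into S'): u₁ = (0.657+0.354)/(1+0.657×0.354) = 0.82023.
Stage 2 (into S): u = (0.82023+0.808)/(1+0.82023×0.808) = 0.97924, so the speed is 0.979c.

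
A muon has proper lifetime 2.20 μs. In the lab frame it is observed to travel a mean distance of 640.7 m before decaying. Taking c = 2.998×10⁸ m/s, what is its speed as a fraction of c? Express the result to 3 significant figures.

0.697c

d = βγcτ ⇒ βγ = d/(cτ) = 640.7 m / (659.56 m) = 0.97141.
β = (βγ)/√(1+(βγ)²) = 0.97141/√1.943637 = 0.697.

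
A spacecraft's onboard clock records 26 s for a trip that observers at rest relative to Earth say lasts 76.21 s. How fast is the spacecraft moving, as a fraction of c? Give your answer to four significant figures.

0.9400c

γ = Δt/Δτ = 76.21/26 = 2.9312.
β = √(1 − 1/γ²) = √(1 − 0.116388) = √0.883612 = 0.9400.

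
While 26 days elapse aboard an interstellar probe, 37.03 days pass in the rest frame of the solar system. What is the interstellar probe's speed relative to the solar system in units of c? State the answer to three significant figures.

0.712c

γ = Δt/Δτ = 37.03/26 = 1.4242.
β = √(1 − 1/γ²) = √(1 − 0.493013) = √0.506987 = 0.712.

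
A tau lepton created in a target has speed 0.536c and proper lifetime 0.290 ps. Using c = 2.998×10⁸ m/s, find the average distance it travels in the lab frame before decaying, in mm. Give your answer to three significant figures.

γ = 1/√(1 − β²) = 1/√(1 − 0.287296) = 1/√0.712704 = 1/0.844218 = 1.1845.
Lab-frame lifetime: Δt = γτ = 1.1845 × 0.290 ps = 0.34351 ps.
Distance: d = vΔt = 0.536 × 2.998×10⁸ m/s × 3.4351×10^-13 s = 5.52×10^-5 m = 0.0552 mm.

0.0552 mm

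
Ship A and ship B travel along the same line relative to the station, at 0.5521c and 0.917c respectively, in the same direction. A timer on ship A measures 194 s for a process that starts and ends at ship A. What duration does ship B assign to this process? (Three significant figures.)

Transform ship A's velocity into ship B's frame: (0.5521 − 0.917)/(1 − 0.5521·0.917) = −0.3649/0.4937243, so the relative speed is 0.73908c.
γ for this relative speed: γ = 1/√(1 − 0.546239) = 1.4845.
The clock on ship A records proper time, so ship B measures Δt = γΔτ = 1.4845 × 194 = 288 s.

288 s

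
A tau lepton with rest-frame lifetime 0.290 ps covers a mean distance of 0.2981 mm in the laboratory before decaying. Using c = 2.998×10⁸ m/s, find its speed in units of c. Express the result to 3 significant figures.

Lab distance = (lab lifetime)·v = γτ·βc, so βγ = d/(cτ) = 2.981×10^-4/(2.998×10⁸ × 2.900×10^-13) = 3.4287.
With βγ = 3.4287: γ² = 1 + (βγ)² = 12.756, and β = (βγ)/γ = 3.4287/3.57155 = 0.960.

0.960c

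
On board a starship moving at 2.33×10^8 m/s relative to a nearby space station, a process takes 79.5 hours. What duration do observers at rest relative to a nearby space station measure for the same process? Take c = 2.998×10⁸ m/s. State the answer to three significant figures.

β = v/c = (2.33×10^8 m/s)/(2.998×10⁸ m/s) = 0.777185.
With β = 0.777185, γ = 1/√(1 − 0.777185²) = 1/√0.3959835 = 1.5891.
Time dilation: Δt = γ·Δτ = 1.5891 × 79.5 = 126 hours.

126 hours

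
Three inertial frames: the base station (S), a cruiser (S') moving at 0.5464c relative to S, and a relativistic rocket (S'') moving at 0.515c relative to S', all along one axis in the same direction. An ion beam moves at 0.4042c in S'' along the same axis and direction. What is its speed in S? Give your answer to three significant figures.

0.923c

Apply u = (u'+v)/(1+u'v) twice. Ion beam in the cruiser frame: (0.4042+0.515)/(1+0.4042·0.515) = 0.9192/1.208163 = 0.76082c.
That velocity, transformed to the rest frame of the base station: (0.76082+0.5464)/(1+0.76082·0.5464) = 1.30722/1.415712048 = 0.92337c.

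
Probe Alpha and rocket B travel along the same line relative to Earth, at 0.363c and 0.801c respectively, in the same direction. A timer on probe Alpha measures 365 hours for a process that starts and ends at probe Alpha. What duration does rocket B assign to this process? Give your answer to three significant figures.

464 hours

Speed of probe Alpha in rocket B's frame: u = (v_A − v_B)/(1 − v_A v_B/c²) = (0.363 − 0.801)/(1 − 0.363×0.801) = −0.438/0.709237 = −0.61757; |u| = 0.61757c.
At |u| = 0.61757c, γ = (1 − 0.381393)^(−1/2) = 1.2714.
Probe Alpha's interval is proper; time dilation gives Δt_B = γΔτ = 1.2714 × 365 hours = 464 hours.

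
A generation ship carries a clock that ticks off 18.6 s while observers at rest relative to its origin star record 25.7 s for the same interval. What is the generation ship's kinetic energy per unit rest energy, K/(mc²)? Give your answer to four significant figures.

0.3817

γ = Δt/Δτ = 25.7/18.6 = 1.38172.
Since K = (γ−1)mc², K/(mc²) = 1.38172 − 1 = 0.3817.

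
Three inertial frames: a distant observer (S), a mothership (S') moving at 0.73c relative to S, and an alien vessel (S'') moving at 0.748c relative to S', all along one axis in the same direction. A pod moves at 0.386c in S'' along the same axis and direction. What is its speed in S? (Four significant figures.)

Compose velocities in two stages. Stage 1 (into S'): u₁ = (0.386+0.748)/(1+0.386×0.748) = 0.87994.
Stage 2 (into S): u = (0.87994+0.73)/(1+0.87994×0.73) = 0.98026, so the speed is 0.9803c.

0.9803c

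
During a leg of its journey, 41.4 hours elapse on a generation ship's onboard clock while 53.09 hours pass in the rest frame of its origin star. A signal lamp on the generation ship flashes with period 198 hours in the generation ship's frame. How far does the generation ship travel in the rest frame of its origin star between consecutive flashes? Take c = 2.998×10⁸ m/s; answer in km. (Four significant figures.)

The time-dilation ratio gives γ = 53.09/41.4 = 1.28237.
β = √(1 − 1/γ²) = 0.62602. Lab-frame period = γτ = 1.28237×198 hours = 253.91 hours. Distance = βc × γτ = 0.62602 × 2.998×10⁸ m/s × 914076 s = 1.7155×10^14 m = 1.716×10^11 km.

1.716×10^11 km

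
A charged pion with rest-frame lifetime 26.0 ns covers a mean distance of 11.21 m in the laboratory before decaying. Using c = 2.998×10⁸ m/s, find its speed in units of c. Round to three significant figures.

0.821c

Let x = d/(cτ) = 11.21 m / (2.998×10⁸ m/s × 2.600×10^-8 s) = 1.4381. Since d = βγcτ, x = βγ = β/√(1−β²).
Solving: β² = x²/(1+x²) = 2.06813/3.06813 = 0.674069, so β = 0.821.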